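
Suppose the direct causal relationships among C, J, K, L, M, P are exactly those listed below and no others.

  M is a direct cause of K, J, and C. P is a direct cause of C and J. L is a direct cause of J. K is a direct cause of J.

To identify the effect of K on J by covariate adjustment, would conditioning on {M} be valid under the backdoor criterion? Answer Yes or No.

Backdoor paths from K to J (paths whose first edge points into K):
  P1: K <- M -> C <- P -> J
  P2: K <- M -> J
Condition 1 (no descendant of K in the set): holds — descendants of K are {J}; none are in {M}.
Condition 2 (every backdoor path blocked by {M}):
  P1: blocked at fork node M ∈ conditioning set.
  P2: blocked at fork node M ∈ conditioning set.
{M} satisfies the backdoor criterion.

Yes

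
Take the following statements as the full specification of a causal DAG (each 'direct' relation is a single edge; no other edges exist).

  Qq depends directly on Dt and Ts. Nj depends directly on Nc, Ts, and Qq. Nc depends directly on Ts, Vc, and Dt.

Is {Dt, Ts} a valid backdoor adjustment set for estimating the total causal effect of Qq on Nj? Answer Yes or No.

Backdoor paths from Qq to Nj (paths whose first edge points into Qq):
  P1: Qq <- Dt -> Nc <- Ts -> Nj
  P2: Qq <- Dt -> Nc -> Nj
  P3: Qq <- Ts -> Nc -> Nj
  P4: Qq <- Ts -> Nj
Condition 1 (no descendant of Qq in the set): holds — descendants of Qq are {Nj}; none are in {Dt, Ts}.
Condition 2 (every backdoor path blocked by {Dt, Ts}):
  P1: blocked at fork node Dt ∈ conditioning set.
  P2: blocked at fork node Dt ∈ conditioning set.
  P3: blocked at fork node Ts ∈ conditioning set.
  P4: blocked at fork node Ts ∈ conditioning set.
{Dt, Ts} satisfies the backdoor criterion.

Yes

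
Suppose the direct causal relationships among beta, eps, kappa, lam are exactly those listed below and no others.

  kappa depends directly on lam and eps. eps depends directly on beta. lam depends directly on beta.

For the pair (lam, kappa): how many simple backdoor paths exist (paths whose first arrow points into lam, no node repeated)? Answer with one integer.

1

A backdoor path from lam to kappa is any simple undirected path whose first edge points into lam (i.e. leaves lam via a parent).
Parents of lam: {beta}.
Enumerating:
  P1: lam <- beta -> eps -> kappa
That exhausts the simple backdoor paths. Count: 1.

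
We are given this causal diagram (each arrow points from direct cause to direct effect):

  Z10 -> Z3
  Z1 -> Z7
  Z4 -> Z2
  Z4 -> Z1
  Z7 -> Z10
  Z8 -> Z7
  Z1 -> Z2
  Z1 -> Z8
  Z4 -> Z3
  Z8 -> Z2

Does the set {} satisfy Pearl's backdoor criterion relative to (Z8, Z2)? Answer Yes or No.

No

Backdoor paths from Z8 to Z2 (paths whose first edge points into Z8):
  P1: Z8 <- Z1 <- Z4 -> Z2
  P2: Z8 <- Z1 -> Z2
  P3: Z8 <- Z1 -> Z7 -> Z10 -> Z3 <- Z4 -> Z2
Condition 1 (no descendant of Z8 in the set): holds — descendants of Z8 are {Z10, Z2, Z3, Z7}; none are in {}.
Condition 2 (every backdoor path blocked by {}):
  P1: open — no interior node is in the conditioning set.
  P2: open — no interior node is in the conditioning set.
  P3: blocked at collider Z3 (neither it nor any descendant is in the conditioning set).
{} does not satisfy the backdoor criterion.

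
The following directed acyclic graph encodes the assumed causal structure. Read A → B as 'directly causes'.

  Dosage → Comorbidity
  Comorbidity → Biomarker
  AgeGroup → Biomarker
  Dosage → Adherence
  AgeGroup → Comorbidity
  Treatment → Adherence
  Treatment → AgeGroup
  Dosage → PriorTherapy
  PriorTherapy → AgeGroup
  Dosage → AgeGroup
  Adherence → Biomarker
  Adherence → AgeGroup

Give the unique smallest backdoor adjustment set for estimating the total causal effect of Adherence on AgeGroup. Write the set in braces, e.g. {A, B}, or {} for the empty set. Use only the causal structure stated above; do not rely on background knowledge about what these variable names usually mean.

Variables eligible for adjustment (non-descendants of Adherence, excluding Adherence and AgeGroup): {Dosage, PriorTherapy, Treatment}.
Backdoor paths from Adherence to AgeGroup:
  P1: Adherence <- Treatment -> AgeGroup
  P2: Adherence <- Dosage -> PriorTherapy -> AgeGroup
  P3: Adherence <- Dosage -> AgeGroup
  P4: Adherence <- Dosage -> Comorbidity <- AgeGroup
  P5: Adherence <- Dosage -> Comorbidity -> Biomarker <- AgeGroup
The empty set is not sufficient: P1 (Adherence <- Treatment -> AgeGroup) has no collider blocking it and no conditioned non-collider, so it is open.
Try {Dosage, Treatment}:
  P1: blocked at fork node Treatment ∈ conditioning set.
  P2: blocked at fork node Dosage ∈ conditioning set.
  P3: blocked at fork node Dosage ∈ conditioning set.
  P4: blocked at fork node Dosage ∈ conditioning set.
  P5: blocked at fork node Dosage ∈ conditioning set.
{Dosage, Treatment} contains no descendant of Adherence and blocks every backdoor path.
Every element of {Dosage, Treatment} is needed (dropping Dosage leaves P2 open; dropping Treatment leaves P1 open), so no proper subset is valid.
Among all size-2 subsets of the eligible variables, only {Dosage, Treatment} blocks every backdoor path, so it is the unique smallest valid adjustment set.

{Dosage, Treatment}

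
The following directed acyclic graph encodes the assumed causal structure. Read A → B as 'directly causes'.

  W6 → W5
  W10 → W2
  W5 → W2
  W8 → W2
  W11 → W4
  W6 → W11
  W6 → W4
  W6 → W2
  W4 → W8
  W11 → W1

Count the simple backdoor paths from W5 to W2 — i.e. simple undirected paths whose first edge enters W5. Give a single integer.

3

A backdoor path from W5 to W2 is any simple undirected path whose first edge points into W5 (i.e. leaves W5 via a parent).
Parents of W5: {W6}.
Enumerating:
  P1: W5 <- W6 -> W11 -> W4 -> W8 -> W2
  P2: W5 <- W6 -> W4 -> W8 -> W2
  P3: W5 <- W6 -> W2
That exhausts the simple backdoor paths. Count: 3.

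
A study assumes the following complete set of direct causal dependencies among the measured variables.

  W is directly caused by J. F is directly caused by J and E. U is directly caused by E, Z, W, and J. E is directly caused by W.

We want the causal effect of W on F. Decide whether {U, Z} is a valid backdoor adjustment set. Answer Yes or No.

Backdoor paths from W to F (paths whose first edge points into W):
  P1: W <- J -> F
  P2: W <- J -> U <- E -> F
Condition 1 (no descendant of W in the set): FAILS — U is a descendant of W.
Condition 2 (every backdoor path blocked by {U, Z}):
  P1: open — no interior node is in the conditioning set.
  P2: open — collider(s) U are conditioned on (or have a conditioned descendant) and no non-collider on the path is in the set.
{U, Z} does not satisfy the backdoor criterion.

No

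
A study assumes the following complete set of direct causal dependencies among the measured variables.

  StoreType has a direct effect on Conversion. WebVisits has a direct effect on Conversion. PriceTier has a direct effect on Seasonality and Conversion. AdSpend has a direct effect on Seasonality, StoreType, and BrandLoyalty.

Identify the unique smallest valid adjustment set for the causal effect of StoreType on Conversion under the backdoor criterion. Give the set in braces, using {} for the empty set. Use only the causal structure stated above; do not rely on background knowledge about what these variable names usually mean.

{}

Variables eligible for adjustment (non-descendants of StoreType, excluding StoreType and Conversion): {AdSpend, BrandLoyalty, PriceTier, Seasonality, WebVisits}.
Backdoor paths from StoreType to Conversion:
  P1: StoreType <- AdSpend -> Seasonality <- PriceTier -> Conversion
Each backdoor path contains an unconditioned collider, so every path is already blocked with the empty conditioning set:
  P1: blocked at collider Seasonality (neither it nor any descendant is in the conditioning set).
The empty set is therefore the unique smallest valid set.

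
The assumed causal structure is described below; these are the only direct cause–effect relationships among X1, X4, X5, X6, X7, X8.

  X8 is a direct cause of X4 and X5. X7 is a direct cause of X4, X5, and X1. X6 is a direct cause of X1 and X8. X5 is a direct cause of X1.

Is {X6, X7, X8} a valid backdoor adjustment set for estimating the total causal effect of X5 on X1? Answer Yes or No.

Yes

Backdoor paths from X5 to X1 (paths whose first edge points into X5):
  P1: X5 <- X7 -> X4 <- X8 <- X6 -> X1
  P2: X5 <- X7 -> X1
  P3: X5 <- X8 <- X6 -> X1
  P4: X5 <- X8 -> X4 <- X7 -> X1
Condition 1 (no descendant of X5 in the set): holds — descendants of X5 are {X1}; none are in {X6, X7, X8}.
Condition 2 (every backdoor path blocked by {X6, X7, X8}):
  P1: blocked at fork node X7 ∈ conditioning set.
  P2: blocked at fork node X7 ∈ conditioning set.
  P3: blocked at chain node X8 ∈ conditioning set.
  P4: blocked at fork node X8 ∈ conditioning set.
{X6, X7, X8} satisfies the backdoor criterion.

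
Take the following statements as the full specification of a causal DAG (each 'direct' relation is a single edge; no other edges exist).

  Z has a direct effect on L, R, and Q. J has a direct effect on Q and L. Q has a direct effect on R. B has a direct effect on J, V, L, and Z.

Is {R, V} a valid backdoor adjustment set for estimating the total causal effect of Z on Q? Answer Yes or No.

Backdoor paths from Z to Q (paths whose first edge points into Z):
  P1: Z <- B -> J -> Q
  P2: Z <- B -> L <- J -> Q
Condition 1 (no descendant of Z in the set): FAILS — R is a descendant of Z.
Condition 2 (every backdoor path blocked by {R, V}):
  P1: open — no interior node is in the conditioning set.
  P2: blocked at collider L (neither it nor any descendant is in the conditioning set).
{R, V} does not satisfy the backdoor criterion.

No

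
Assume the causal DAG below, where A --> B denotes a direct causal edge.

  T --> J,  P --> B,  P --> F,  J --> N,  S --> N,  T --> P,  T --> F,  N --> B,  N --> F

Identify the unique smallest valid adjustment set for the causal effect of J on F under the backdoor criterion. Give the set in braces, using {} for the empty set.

{T}

Variables eligible for adjustment (non-descendants of J, excluding J and F): {P, S, T}.
Backdoor paths from J to F:
  P1: J <- T -> P -> B <- N -> F
  P2: J <- T -> P -> F
  P3: J <- T -> F
The empty set is not sufficient: P2 (J <- T -> P -> F) has no collider blocking it and no conditioned non-collider, so it is open.
Try {T}:
  P1: blocked at fork node T ∈ conditioning set.
  P2: blocked at fork node T ∈ conditioning set.
  P3: blocked at fork node T ∈ conditioning set.
{T} contains no descendant of J and blocks every backdoor path.
No other singleton works — e.g. {P} leaves P3 open — so {T} is the unique smallest valid adjustment set.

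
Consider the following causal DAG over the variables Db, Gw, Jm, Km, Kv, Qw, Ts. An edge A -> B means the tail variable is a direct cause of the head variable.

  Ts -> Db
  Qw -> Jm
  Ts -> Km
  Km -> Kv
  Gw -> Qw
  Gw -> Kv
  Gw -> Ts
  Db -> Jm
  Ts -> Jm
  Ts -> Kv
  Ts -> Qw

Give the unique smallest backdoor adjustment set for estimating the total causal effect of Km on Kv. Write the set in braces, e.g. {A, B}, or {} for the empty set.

{Ts}

Variables eligible for adjustment (non-descendants of Km, excluding Km and Kv): {Db, Gw, Jm, Qw, Ts}.
Backdoor paths from Km to Kv:
  P1: Km <- Ts <- Gw -> Kv
  P2: Km <- Ts -> Qw <- Gw -> Kv
  P3: Km <- Ts -> Db -> Jm <- Qw <- Gw -> Kv
  P4: Km <- Ts -> Jm <- Qw <- Gw -> Kv
  P5: Km <- Ts -> Kv
The empty set is not sufficient: P1 (Km <- Ts <- Gw -> Kv) has no collider blocking it and no conditioned non-collider, so it is open.
Try {Ts}:
  P1: blocked at chain node Ts ∈ conditioning set.
  P2: blocked at fork node Ts ∈ conditioning set.
  P3: blocked at fork node Ts ∈ conditioning set.
  P4: blocked at fork node Ts ∈ conditioning set.
  P5: blocked at fork node Ts ∈ conditioning set.
{Ts} contains no descendant of Km and blocks every backdoor path.
No other singleton works — e.g. {Gw} leaves P5 open — so {Ts} is the unique smallest valid adjustment set.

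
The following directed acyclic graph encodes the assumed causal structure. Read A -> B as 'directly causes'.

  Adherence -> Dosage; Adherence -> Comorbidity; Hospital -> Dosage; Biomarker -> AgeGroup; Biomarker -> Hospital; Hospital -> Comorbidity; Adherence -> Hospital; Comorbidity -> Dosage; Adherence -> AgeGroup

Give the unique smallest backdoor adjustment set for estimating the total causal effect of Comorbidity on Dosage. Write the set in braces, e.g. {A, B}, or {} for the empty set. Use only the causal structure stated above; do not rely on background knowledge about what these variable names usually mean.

{Adherence, Hospital}

Variables eligible for adjustment (non-descendants of Comorbidity, excluding Comorbidity and Dosage): {Adherence, AgeGroup, Biomarker, Hospital}.
Backdoor paths from Comorbidity to Dosage:
  P1: Comorbidity <- Adherence -> Hospital -> Dosage
  P2: Comorbidity <- Adherence -> Dosage
  P3: Comorbidity <- Adherence -> AgeGroup <- Biomarker -> Hospital -> Dosage
  P4: Comorbidity <- Hospital <- Biomarker -> AgeGroup <- Adherence -> Dosage
  P5: Comorbidity <- Hospital <- Adherence -> Dosage
  P6: Comorbidity <- Hospital -> Dosage
The empty set is not sufficient: P1 (Comorbidity <- Adherence -> Hospital -> Dosage) has no collider blocking it and no conditioned non-collider, so it is open.
Try {Adherence, Hospital}:
  P1: blocked at fork node Adherence ∈ conditioning set.
  P2: blocked at fork node Adherence ∈ conditioning set.
  P3: blocked at fork node Adherence ∈ conditioning set.
  P4: blocked at chain node Hospital ∈ conditioning set.
  P5: blocked at chain node Hospital ∈ conditioning set.
  P6: blocked at fork node Hospital ∈ conditioning set.
{Adherence, Hospital} contains no descendant of Comorbidity and blocks every backdoor path.
Every element of {Adherence, Hospital} is needed (dropping Adherence leaves P2 open; dropping Hospital leaves P6 open), so no proper subset is valid.
Among all size-2 subsets of the eligible variables, only {Adherence, Hospital} blocks every backdoor path, so it is the unique smallest valid adjustment set.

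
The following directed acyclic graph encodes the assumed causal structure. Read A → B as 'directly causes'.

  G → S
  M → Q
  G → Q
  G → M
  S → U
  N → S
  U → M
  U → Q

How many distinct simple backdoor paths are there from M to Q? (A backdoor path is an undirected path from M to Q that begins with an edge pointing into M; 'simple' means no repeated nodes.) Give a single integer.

4

A backdoor path from M to Q is any simple undirected path whose first edge points into M (i.e. leaves M via a parent).
Parents of M: {G, U}.
Enumerating:
  P1: M <- G -> S -> U -> Q
  P2: M <- G -> Q
  P3: M <- U <- S <- G -> Q
  P4: M <- U -> Q
That exhausts the simple backdoor paths. Count: 4.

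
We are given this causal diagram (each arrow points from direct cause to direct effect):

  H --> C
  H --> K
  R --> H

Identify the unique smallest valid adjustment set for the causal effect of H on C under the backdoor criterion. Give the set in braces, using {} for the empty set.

Variables eligible for adjustment (non-descendants of H, excluding H and C): {R}.
Backdoor paths from H to C:
  (none)
With no backdoor paths the empty set already satisfies the criterion, and it is trivially minimal.

{}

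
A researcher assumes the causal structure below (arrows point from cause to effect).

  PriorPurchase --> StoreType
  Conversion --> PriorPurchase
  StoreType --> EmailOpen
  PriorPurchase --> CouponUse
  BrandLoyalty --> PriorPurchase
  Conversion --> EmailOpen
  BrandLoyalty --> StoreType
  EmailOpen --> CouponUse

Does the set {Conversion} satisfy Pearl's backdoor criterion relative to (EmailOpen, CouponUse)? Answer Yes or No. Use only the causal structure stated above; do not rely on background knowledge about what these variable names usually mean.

No

Backdoor paths from EmailOpen to CouponUse (paths whose first edge points into EmailOpen):
  P1: EmailOpen <- Conversion -> PriorPurchase -> CouponUse
  P2: EmailOpen <- StoreType <- BrandLoyalty -> PriorPurchase -> CouponUse
  P3: EmailOpen <- StoreType <- PriorPurchase -> CouponUse
Condition 1 (no descendant of EmailOpen in the set): holds — descendants of EmailOpen are {CouponUse}; none are in {Conversion}.
Condition 2 (every backdoor path blocked by {Conversion}):
  P1: blocked at fork node Conversion ∈ conditioning set.
  P2: open — no interior node is in the conditioning set.
  P3: open — no interior node is in the conditioning set.
{Conversion} does not satisfy the backdoor criterion.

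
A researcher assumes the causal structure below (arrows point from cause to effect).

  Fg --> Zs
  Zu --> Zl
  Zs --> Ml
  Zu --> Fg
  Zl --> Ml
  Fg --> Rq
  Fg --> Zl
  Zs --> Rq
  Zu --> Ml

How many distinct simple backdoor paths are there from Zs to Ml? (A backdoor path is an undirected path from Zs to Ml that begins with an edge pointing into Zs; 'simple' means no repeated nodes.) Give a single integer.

4

A backdoor path from Zs to Ml is any simple undirected path whose first edge points into Zs (i.e. leaves Zs via a parent).
Parents of Zs: {Fg}.
Enumerating:
  P1: Zs <- Fg <- Zu -> Zl -> Ml
  P2: Zs <- Fg <- Zu -> Ml
  P3: Zs <- Fg -> Zl <- Zu -> Ml
  P4: Zs <- Fg -> Zl -> Ml
That exhausts the simple backdoor paths. Count: 4.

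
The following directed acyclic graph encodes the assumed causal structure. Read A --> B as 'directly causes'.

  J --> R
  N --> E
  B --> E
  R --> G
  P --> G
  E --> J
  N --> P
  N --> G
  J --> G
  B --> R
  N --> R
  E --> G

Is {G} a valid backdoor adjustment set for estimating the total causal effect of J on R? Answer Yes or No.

Backdoor paths from J to R (paths whose first edge points into J):
  P1: J <- E <- B -> R
  P2: J <- E <- N -> P -> G <- R
  P3: J <- E <- N -> R
  P4: J <- E <- N -> G <- R
  P5: J <- E -> G <- N -> R
  P6: J <- E -> G <- P <- N -> R
  P7: J <- E -> G <- R
Condition 1 (no descendant of J in the set): FAILS — G is a descendant of J.
Condition 2 (every backdoor path blocked by {G}):
  P1: open — no interior node is in the conditioning set.
  P2: open — collider(s) G are conditioned on (or have a conditioned descendant) and no non-collider on the path is in the set.
  P3: open — no interior node is in the conditioning set.
  P4: open — collider(s) G are conditioned on (or have a conditioned descendant) and no non-collider on the path is in the set.
  P5: open — collider(s) G are conditioned on (or have a conditioned descendant) and no non-collider on the path is in the set.
  P6: open — collider(s) G are conditioned on (or have a conditioned descendant) and no non-collider on the path is in the set.
  P7: open — collider(s) G are conditioned on (or have a conditioned descendant) and no non-collider on the path is in the set.
{G} does not satisfy the backdoor criterion.

No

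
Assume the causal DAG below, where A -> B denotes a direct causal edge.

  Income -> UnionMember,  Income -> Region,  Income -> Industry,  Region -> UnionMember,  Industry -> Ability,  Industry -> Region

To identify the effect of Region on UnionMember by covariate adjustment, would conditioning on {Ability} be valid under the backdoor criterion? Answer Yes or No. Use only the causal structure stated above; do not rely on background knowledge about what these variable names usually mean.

Backdoor paths from Region to UnionMember (paths whose first edge points into Region):
  P1: Region <- Income -> UnionMember
  P2: Region <- Industry <- Income -> UnionMember
Condition 1 (no descendant of Region in the set): holds — descendants of Region are {UnionMember}; none are in {Ability}.
Condition 2 (every backdoor path blocked by {Ability}):
  P1: open — no interior node is in the conditioning set.
  P2: open — no interior node is in the conditioning set.
{Ability} does not satisfy the backdoor criterion.

No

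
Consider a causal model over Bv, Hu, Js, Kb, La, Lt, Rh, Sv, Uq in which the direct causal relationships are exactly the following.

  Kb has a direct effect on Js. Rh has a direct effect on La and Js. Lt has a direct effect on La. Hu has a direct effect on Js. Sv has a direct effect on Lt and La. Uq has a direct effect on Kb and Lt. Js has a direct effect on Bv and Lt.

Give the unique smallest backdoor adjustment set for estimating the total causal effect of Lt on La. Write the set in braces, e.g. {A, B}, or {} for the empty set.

{Rh, Sv}

Variables eligible for adjustment (non-descendants of Lt, excluding Lt and La): {Bv, Hu, Js, Kb, Rh, Sv, Uq}.
Backdoor paths from Lt to La:
  P1: Lt <- Uq -> Kb -> Js <- Rh -> La
  P2: Lt <- Sv -> La
  P3: Lt <- Js <- Rh -> La
The empty set is not sufficient: P2 (Lt <- Sv -> La) has no collider blocking it and no conditioned non-collider, so it is open.
Try {Rh, Sv}:
  P1: blocked at collider Js (neither it nor any descendant is in the conditioning set).
  P2: blocked at fork node Sv ∈ conditioning set.
  P3: blocked at fork node Rh ∈ conditioning set.
{Rh, Sv} contains no descendant of Lt and blocks every backdoor path.
Every element of {Rh, Sv} is needed (dropping Rh leaves P3 open; dropping Sv leaves P2 open), so no proper subset is valid.
Among all size-2 subsets of the eligible variables, only {Rh, Sv} blocks every backdoor path, so it is the unique smallest valid adjustment set.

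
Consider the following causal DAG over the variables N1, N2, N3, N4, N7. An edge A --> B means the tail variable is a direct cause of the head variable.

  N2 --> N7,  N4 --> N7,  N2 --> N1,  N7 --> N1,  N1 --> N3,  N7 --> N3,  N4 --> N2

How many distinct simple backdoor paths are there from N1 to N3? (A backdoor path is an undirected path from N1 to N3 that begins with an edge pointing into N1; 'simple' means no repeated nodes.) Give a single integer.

3

A backdoor path from N1 to N3 is any simple undirected path whose first edge points into N1 (i.e. leaves N1 via a parent).
Parents of N1: {N2, N7}.
Enumerating:
  P1: N1 <- N2 <- N4 -> N7 -> N3
  P2: N1 <- N2 -> N7 -> N3
  P3: N1 <- N7 -> N3
That exhausts the simple backdoor paths. Count: 3.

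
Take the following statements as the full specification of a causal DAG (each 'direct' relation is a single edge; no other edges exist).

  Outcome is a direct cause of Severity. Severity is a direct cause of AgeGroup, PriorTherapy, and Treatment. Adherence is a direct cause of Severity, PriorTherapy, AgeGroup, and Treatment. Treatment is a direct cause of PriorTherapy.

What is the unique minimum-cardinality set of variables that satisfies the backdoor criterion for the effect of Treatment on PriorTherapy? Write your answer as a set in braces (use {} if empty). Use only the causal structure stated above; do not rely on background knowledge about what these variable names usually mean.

{Adherence, Severity}

Variables eligible for adjustment (non-descendants of Treatment, excluding Treatment and PriorTherapy): {Adherence, AgeGroup, Outcome, Severity}.
Backdoor paths from Treatment to PriorTherapy:
  P1: Treatment <- Adherence -> Severity -> PriorTherapy
  P2: Treatment <- Adherence -> AgeGroup <- Severity -> PriorTherapy
  P3: Treatment <- Adherence -> PriorTherapy
  P4: Treatment <- Severity <- Adherence -> PriorTherapy
  P5: Treatment <- Severity -> AgeGroup <- Adherence -> PriorTherapy
  P6: Treatment <- Severity -> PriorTherapy
The empty set is not sufficient: P1 (Treatment <- Adherence -> Severity -> PriorTherapy) has no collider blocking it and no conditioned non-collider, so it is open.
Try {Adherence, Severity}:
  P1: blocked at fork node Adherence ∈ conditioning set.
  P2: blocked at fork node Adherence ∈ conditioning set.
  P3: blocked at fork node Adherence ∈ conditioning set.
  P4: blocked at chain node Severity ∈ conditioning set.
  P5: blocked at fork node Severity ∈ conditioning set.
  P6: blocked at fork node Severity ∈ conditioning set.
{Adherence, Severity} contains no descendant of Treatment and blocks every backdoor path.
Every element of {Adherence, Severity} is needed (dropping Adherence leaves P3 open; dropping Severity leaves P6 open), so no proper subset is valid.
Among all size-2 subsets of the eligible variables, only {Adherence, Severity} blocks every backdoor path, so it is the unique smallest valid adjustment set.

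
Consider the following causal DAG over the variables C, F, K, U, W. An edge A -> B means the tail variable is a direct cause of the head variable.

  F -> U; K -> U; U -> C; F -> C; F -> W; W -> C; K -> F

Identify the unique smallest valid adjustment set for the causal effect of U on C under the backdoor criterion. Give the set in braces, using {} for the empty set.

Variables eligible for adjustment (non-descendants of U, excluding U and C): {F, K, W}.
Backdoor paths from U to C:
  P1: U <- K -> F -> W -> C
  P2: U <- K -> F -> C
  P3: U <- F -> W -> C
  P4: U <- F -> C
The empty set is not sufficient: P1 (U <- K -> F -> W -> C) has no collider blocking it and no conditioned non-collider, so it is open.
Try {F}:
  P1: blocked at chain node F ∈ conditioning set.
  P2: blocked at chain node F ∈ conditioning set.
  P3: blocked at fork node F ∈ conditioning set.
  P4: blocked at fork node F ∈ conditioning set.
{F} contains no descendant of U and blocks every backdoor path.
No other singleton works — e.g. {K} leaves P3 open — so {F} is the unique smallest valid adjustment set.

{F}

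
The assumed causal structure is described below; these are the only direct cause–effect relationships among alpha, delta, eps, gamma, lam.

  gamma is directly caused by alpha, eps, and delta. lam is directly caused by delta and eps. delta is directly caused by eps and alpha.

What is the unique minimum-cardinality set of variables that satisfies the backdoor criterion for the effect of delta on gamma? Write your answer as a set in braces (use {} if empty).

Variables eligible for adjustment (non-descendants of delta, excluding delta and gamma): {alpha, eps}.
Backdoor paths from delta to gamma:
  P1: delta <- eps -> gamma
  P2: delta <- alpha -> gamma
The empty set is not sufficient: P1 (delta <- eps -> gamma) has no collider blocking it and no conditioned non-collider, so it is open.
Try {alpha, eps}:
  P1: blocked at fork node eps ∈ conditioning set.
  P2: blocked at fork node alpha ∈ conditioning set.
{alpha, eps} contains no descendant of delta and blocks every backdoor path.
Every element of {alpha, eps} is needed (dropping alpha leaves P2 open; dropping eps leaves P1 open), so no proper subset is valid.
Among all size-2 subsets of the eligible variables, only {alpha, eps} blocks every backdoor path, so it is the unique smallest valid adjustment set.

{alpha, eps}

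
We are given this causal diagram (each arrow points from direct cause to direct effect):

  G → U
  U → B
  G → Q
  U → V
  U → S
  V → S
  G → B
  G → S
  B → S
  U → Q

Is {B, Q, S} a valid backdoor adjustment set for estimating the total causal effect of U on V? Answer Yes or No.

Backdoor paths from U to V (paths whose first edge points into U):
  P1: U <- G -> B -> S <- V
  P2: U <- G -> S <- V
Condition 1 (no descendant of U in the set): FAILS — B, Q, and S are descendants of U.
Condition 2 (every backdoor path blocked by {B, Q, S}):
  P1: blocked at chain node B ∈ conditioning set.
  P2: open — collider(s) S are conditioned on (or have a conditioned descendant) and no non-collider on the path is in the set.
{B, Q, S} does not satisfy the backdoor criterion.

No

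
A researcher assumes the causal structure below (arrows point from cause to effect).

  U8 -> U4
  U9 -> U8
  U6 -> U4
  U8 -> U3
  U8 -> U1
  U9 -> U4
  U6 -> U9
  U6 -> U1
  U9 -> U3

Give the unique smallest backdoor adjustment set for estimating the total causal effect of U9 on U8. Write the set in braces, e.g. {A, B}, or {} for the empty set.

Variables eligible for adjustment (non-descendants of U9, excluding U9 and U8): {U6}.
Backdoor paths from U9 to U8:
  P1: U9 <- U6 -> U1 <- U8
  P2: U9 <- U6 -> U4 <- U8
Each backdoor path contains an unconditioned collider, so every path is already blocked with the empty conditioning set:
  P1: blocked at collider U1 (neither it nor any descendant is in the conditioning set).
  P2: blocked at collider U4 (neither it nor any descendant is in the conditioning set).
The empty set is therefore the unique smallest valid set.

{}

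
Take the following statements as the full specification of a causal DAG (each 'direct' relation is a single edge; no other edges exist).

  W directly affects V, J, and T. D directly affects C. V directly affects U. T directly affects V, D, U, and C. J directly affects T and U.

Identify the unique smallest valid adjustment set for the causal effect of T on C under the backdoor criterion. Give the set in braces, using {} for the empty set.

{}

Variables eligible for adjustment (non-descendants of T, excluding T and C): {J, W}.
Backdoor paths from T to C:
  (none)
With no backdoor paths the empty set already satisfies the criterion, and it is trivially minimal.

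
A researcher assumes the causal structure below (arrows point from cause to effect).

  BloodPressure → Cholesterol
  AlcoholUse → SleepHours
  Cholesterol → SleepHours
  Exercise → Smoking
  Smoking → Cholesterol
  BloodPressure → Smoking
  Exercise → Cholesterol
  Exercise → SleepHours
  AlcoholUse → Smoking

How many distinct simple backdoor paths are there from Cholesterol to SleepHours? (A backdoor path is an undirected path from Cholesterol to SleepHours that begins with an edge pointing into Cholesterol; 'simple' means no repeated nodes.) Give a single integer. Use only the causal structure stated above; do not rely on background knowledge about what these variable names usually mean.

6

A backdoor path from Cholesterol to SleepHours is any simple undirected path whose first edge points into Cholesterol (i.e. leaves Cholesterol via a parent).
Parents of Cholesterol: {BloodPressure, Exercise, Smoking}.
Enumerating:
  P1: Cholesterol <- BloodPressure -> Smoking <- Exercise -> SleepHours
  P2: Cholesterol <- BloodPressure -> Smoking <- AlcoholUse -> SleepHours
  P3: Cholesterol <- Exercise -> Smoking <- AlcoholUse -> SleepHours
  P4: Cholesterol <- Exercise -> SleepHours
  P5: Cholesterol <- Smoking <- Exercise -> SleepHours
  P6: Cholesterol <- Smoking <- AlcoholUse -> SleepHours
That exhausts the simple backdoor paths. Count: 6.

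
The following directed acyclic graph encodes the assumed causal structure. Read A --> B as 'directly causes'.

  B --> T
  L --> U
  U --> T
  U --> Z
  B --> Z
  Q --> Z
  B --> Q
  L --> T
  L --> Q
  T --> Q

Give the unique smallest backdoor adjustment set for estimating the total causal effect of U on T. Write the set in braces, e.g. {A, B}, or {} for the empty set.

Variables eligible for adjustment (non-descendants of U, excluding U and T): {B, L}.
Backdoor paths from U to T:
  P1: U <- L -> T
  P2: U <- L -> Q <- B -> T
  P3: U <- L -> Q <- T
  P4: U <- L -> Q -> Z <- B -> T
The empty set is not sufficient: P1 (U <- L -> T) has no collider blocking it and no conditioned non-collider, so it is open.
Try {L}:
  P1: blocked at fork node L ∈ conditioning set.
  P2: blocked at fork node L ∈ conditioning set.
  P3: blocked at fork node L ∈ conditioning set.
  P4: blocked at fork node L ∈ conditioning set.
{L} contains no descendant of U and blocks every backdoor path.
No other singleton works — e.g. {B} leaves P1 open — so {L} is the unique smallest valid adjustment set.

{L}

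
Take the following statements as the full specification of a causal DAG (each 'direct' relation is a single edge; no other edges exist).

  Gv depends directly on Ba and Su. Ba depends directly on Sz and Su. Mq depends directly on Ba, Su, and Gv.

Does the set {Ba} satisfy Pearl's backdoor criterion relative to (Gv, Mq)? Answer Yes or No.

No

Backdoor paths from Gv to Mq (paths whose first edge points into Gv):
  P1: Gv <- Su -> Ba -> Mq
  P2: Gv <- Su -> Mq
  P3: Gv <- Ba <- Su -> Mq
  P4: Gv <- Ba -> Mq
Condition 1 (no descendant of Gv in the set): holds — descendants of Gv are {Mq}; none are in {Ba}.
Condition 2 (every backdoor path blocked by {Ba}):
  P1: blocked at chain node Ba ∈ conditioning set.
  P2: open — no interior node is in the conditioning set.
  P3: blocked at chain node Ba ∈ conditioning set.
  P4: blocked at fork node Ba ∈ conditioning set.
{Ba} does not satisfy the backdoor criterion.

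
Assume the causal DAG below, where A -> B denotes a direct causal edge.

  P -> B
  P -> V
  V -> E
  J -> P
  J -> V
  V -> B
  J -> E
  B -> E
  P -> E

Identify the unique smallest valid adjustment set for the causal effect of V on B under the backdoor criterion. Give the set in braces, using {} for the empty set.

Variables eligible for adjustment (non-descendants of V, excluding V and B): {J, P}.
Backdoor paths from V to B:
  P1: V <- J -> P -> B
  P2: V <- J -> P -> E <- B
  P3: V <- J -> E <- P -> B
  P4: V <- J -> E <- B
  P5: V <- P <- J -> E <- B
  P6: V <- P -> B
  P7: V <- P -> E <- B
The empty set is not sufficient: P1 (V <- J -> P -> B) has no collider blocking it and no conditioned non-collider, so it is open.
Try {P}:
  P1: blocked at chain node P ∈ conditioning set.
  P2: blocked at chain node P ∈ conditioning set.
  P3: blocked at collider E (neither it nor any descendant is in the conditioning set).
  P4: blocked at collider E (neither it nor any descendant is in the conditioning set).
  P5: blocked at chain node P ∈ conditioning set.
  P6: blocked at fork node P ∈ conditioning set.
  P7: blocked at fork node P ∈ conditioning set.
{P} contains no descendant of V and blocks every backdoor path.
No other singleton works — e.g. {J} leaves P6 open — so {P} is the unique smallest valid adjustment set.

{P}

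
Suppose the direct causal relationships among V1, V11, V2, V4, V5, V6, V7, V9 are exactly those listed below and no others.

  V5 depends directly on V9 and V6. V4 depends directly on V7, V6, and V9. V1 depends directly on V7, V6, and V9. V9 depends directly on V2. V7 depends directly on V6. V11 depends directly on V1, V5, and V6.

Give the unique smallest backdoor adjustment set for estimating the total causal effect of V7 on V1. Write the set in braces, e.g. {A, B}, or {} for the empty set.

Variables eligible for adjustment (non-descendants of V7, excluding V7 and V1): {V2, V5, V6, V9}.
Backdoor paths from V7 to V1:
  P1: V7 <- V6 -> V1
  P2: V7 <- V6 -> V4 <- V9 -> V1
  P3: V7 <- V6 -> V4 <- V9 -> V5 -> V11 <- V1
  P4: V7 <- V6 -> V5 <- V9 -> V1
  P5: V7 <- V6 -> V5 -> V11 <- V1
  P6: V7 <- V6 -> V11 <- V1
  P7: V7 <- V6 -> V11 <- V5 <- V9 -> V1
The empty set is not sufficient: P1 (V7 <- V6 -> V1) has no collider blocking it and no conditioned non-collider, so it is open.
Try {V6}:
  P1: blocked at fork node V6 ∈ conditioning set.
  P2: blocked at fork node V6 ∈ conditioning set.
  P3: blocked at fork node V6 ∈ conditioning set.
  P4: blocked at fork node V6 ∈ conditioning set.
  P5: blocked at fork node V6 ∈ conditioning set.
  P6: blocked at fork node V6 ∈ conditioning set.
  P7: blocked at fork node V6 ∈ conditioning set.
{V6} contains no descendant of V7 and blocks every backdoor path.
No other singleton works — e.g. {V2} leaves P1 open — so {V6} is the unique smallest valid adjustment set.

{V6}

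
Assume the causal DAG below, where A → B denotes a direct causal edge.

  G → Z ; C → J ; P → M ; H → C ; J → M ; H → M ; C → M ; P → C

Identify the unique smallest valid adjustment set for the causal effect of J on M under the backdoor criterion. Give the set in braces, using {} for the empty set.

Variables eligible for adjustment (non-descendants of J, excluding J and M): {C, G, H, P, Z}.
Backdoor paths from J to M:
  P1: J <- C <- H -> M
  P2: J <- C <- P -> M
  P3: J <- C -> M
The empty set is not sufficient: P1 (J <- C <- H -> M) has no collider blocking it and no conditioned non-collider, so it is open.
Try {C}:
  P1: blocked at chain node C ∈ conditioning set.
  P2: blocked at chain node C ∈ conditioning set.
  P3: blocked at fork node C ∈ conditioning set.
{C} contains no descendant of J and blocks every backdoor path.
No other singleton works — e.g. {H} leaves P2 open — so {C} is the unique smallest valid adjustment set.

{C}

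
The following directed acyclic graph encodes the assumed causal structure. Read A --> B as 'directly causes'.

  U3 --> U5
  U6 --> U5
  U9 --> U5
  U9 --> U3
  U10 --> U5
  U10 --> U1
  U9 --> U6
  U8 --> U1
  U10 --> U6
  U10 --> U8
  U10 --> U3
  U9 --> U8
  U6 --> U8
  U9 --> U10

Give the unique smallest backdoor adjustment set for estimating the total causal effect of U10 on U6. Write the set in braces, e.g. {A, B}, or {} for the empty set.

{U9}

Variables eligible for adjustment (non-descendants of U10, excluding U10 and U6): {U9}.
Backdoor paths from U10 to U6:
  P1: U10 <- U9 -> U6
  P2: U10 <- U9 -> U8 <- U6
  P3: U10 <- U9 -> U3 -> U5 <- U6
  P4: U10 <- U9 -> U5 <- U6
The empty set is not sufficient: P1 (U10 <- U9 -> U6) has no collider blocking it and no conditioned non-collider, so it is open.
Try {U9}:
  P1: blocked at fork node U9 ∈ conditioning set.
  P2: blocked at fork node U9 ∈ conditioning set.
  P3: blocked at fork node U9 ∈ conditioning set.
  P4: blocked at fork node U9 ∈ conditioning set.
{U9} contains no descendant of U10 and blocks every backdoor path.
{U9} is the unique smallest valid adjustment set.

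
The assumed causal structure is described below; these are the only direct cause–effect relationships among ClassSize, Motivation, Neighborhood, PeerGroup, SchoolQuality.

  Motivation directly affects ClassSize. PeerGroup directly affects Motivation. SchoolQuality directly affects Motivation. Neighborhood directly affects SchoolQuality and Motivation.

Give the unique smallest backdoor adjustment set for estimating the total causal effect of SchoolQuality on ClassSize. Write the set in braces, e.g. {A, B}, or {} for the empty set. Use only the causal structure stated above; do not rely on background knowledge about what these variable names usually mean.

{Neighborhood}

Variables eligible for adjustment (non-descendants of SchoolQuality, excluding SchoolQuality and ClassSize): {Neighborhood, PeerGroup}.
Backdoor paths from SchoolQuality to ClassSize:
  P1: SchoolQuality <- Neighborhood -> Motivation -> ClassSize
The empty set is not sufficient: P1 (SchoolQuality <- Neighborhood -> Motivation -> ClassSize) has no collider blocking it and no conditioned non-collider, so it is open.
Try {Neighborhood}:
  P1: blocked at fork node Neighborhood ∈ conditioning set.
{Neighborhood} contains no descendant of SchoolQuality and blocks every backdoor path.
No other singleton works — e.g. {PeerGroup} leaves P1 open — so {Neighborhood} is the unique smallest valid adjustment set.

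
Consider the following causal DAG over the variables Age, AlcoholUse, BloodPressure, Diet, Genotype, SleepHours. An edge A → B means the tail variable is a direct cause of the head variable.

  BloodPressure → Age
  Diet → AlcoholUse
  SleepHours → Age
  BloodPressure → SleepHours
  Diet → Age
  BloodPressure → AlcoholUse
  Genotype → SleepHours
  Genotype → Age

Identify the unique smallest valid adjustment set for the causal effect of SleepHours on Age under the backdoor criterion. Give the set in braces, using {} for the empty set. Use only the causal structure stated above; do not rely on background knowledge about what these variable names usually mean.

Variables eligible for adjustment (non-descendants of SleepHours, excluding SleepHours and Age): {AlcoholUse, BloodPressure, Diet, Genotype}.
Backdoor paths from SleepHours to Age:
  P1: SleepHours <- Genotype -> Age
  P2: SleepHours <- BloodPressure -> AlcoholUse <- Diet -> Age
  P3: SleepHours <- BloodPressure -> Age
The empty set is not sufficient: P1 (SleepHours <- Genotype -> Age) has no collider blocking it and no conditioned non-collider, so it is open.
Try {BloodPressure, Genotype}:
  P1: blocked at fork node Genotype ∈ conditioning set.
  P2: blocked at fork node BloodPressure ∈ conditioning set.
  P3: blocked at fork node BloodPressure ∈ conditioning set.
{BloodPressure, Genotype} contains no descendant of SleepHours and blocks every backdoor path.
Every element of {BloodPressure, Genotype} is needed (dropping BloodPressure leaves P3 open; dropping Genotype leaves P1 open), so no proper subset is valid.
Among all size-2 subsets of the eligible variables, only {BloodPressure, Genotype} blocks every backdoor path, so it is the unique smallest valid adjustment set.

{BloodPressure, Genotype}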